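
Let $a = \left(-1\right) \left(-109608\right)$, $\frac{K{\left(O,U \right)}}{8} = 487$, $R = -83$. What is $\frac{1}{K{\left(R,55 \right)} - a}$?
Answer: $- \frac{1}{105712} \approx -9.4597 \cdot 10^{-6}$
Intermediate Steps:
$K{\left(O,U \right)} = 3896$ ($K{\left(O,U \right)} = 8 \cdot 487 = 3896$)
$a = 109608$
$\frac{1}{K{\left(R,55 \right)} - a} = \frac{1}{3896 - 109608} = \frac{1}{-105712} = - \frac{1}{105712}$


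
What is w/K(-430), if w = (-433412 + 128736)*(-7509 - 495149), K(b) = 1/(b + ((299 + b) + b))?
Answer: -151769498348728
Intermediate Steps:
K(b) = 1/(299 + 3*b) (K(b) = 1/(b + (299 + 2*b)) = 1/(299 + 3*b))
w = 153147828808 (w = -304676*(-502658) = 153147828808)
w/K(-430) = 153147828808/(1/(299 + 3*(-430))) = 153147828808/(1/(299 - 1290)) = 153147828808/(1/(-991)) = 153147828808/(-1/991) = 153147828808*(-991) = -151769498348728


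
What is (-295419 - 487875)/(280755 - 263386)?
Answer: -783294/17369 ≈ -45.097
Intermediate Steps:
(-295419 - 487875)/(280755 - 263386) = -783294/17369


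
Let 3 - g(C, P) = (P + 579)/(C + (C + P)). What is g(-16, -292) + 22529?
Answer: 7300655/324 ≈ 22533.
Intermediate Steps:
g(C, P) = 3 - (579 + P)/(P + 2*C) (g(C, P) = 3 - (P + 579)/(C + (C + P)) = 3 - (579 + P)/(P + 2*C))
g(-16, -292) + 22529 = (-579 + 2*(-292) + 6*(-16))/(-292 + 2*(-16)) + 22529 = (-579 - 584 - 96)/(-292 - 32) + 22529 = -1259/(-324) + 22529 = -1/324*(-1259) + 22529 = 1259/324 + 22529 = 7300655/324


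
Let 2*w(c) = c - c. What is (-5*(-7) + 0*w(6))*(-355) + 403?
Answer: -12022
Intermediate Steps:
w(c) = 0 (w(c) = (c - c)/2 = (½)*0 = 0)
(-5*(-7) + 0*w(6))*(-355) + 403 = (-5*(-7) + 0*0)*(-355) + 403 = (35 + 0)*(-355) + 403 = 35*(-355) + 403 = -12425 + 403 = -12022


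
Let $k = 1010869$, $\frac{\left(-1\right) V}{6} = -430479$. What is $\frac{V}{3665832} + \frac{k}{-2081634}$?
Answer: $\frac{139243534009}{635910044124} \approx 0.21897$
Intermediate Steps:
$V = 2582874$ ($V = \left(-6\right) \left(-430479\right) = 2582874$)
$\frac{V}{3665832} + \frac{k}{-2081634} = \frac{2582874}{3665832} + \frac{1010869}{-2081634} = 2582874 \cdot \frac{1}{3665832} + 1010869 \left(- \frac{1}{2081634}\right) = \frac{430479}{610972} - \frac{1010869}{2081634} = \frac{139243534009}{635910044124}$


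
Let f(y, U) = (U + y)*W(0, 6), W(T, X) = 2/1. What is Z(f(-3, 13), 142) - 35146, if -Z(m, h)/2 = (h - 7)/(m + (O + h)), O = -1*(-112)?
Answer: -4815137/137 ≈ -35147.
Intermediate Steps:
W(T, X) = 2 (W(T, X) = 2*1 = 2)
O = 112
f(y, U) = 2*U + 2*y (f(y, U) = (U + y)*2 = 2*U + 2*y)
Z(m, h) = -2*(-7 + h)/(112 + h + m) (Z(m, h) = -2*(h - 7)/(m + (112 + h)) = -2*(-7 + h)/(112 + h + m))
Z(f(-3, 13), 142) - 35146 = 2*(7 - 1*142)/(112 + 142 + (2*13 + 2*(-3))) - 35146 = 2*(7 - 142)/(112 + 142 + (26 - 6)) - 35146 = 2*(-135)/(112 + 142 + 20) - 35146 = 2*(-135)/274 - 35146 = 2*(1/274)*(-135) - 35146 = -135/137 - 35146 = -4815137/137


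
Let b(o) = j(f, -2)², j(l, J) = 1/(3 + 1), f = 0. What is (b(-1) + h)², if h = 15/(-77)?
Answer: 26569/1517824 ≈ 0.017505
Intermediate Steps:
j(l, J) = ¼ (j(l, J) = 1/4 = ¼)
b(o) = 1/16 (b(o) = (¼)² = 1/16)
h = -15/77 (h = 15*(-1/77) = -15/77 ≈ -0.19481)
(b(-1) + h)² = (1/16 - 15/77)² = (-163/1232)² = 26569/1517824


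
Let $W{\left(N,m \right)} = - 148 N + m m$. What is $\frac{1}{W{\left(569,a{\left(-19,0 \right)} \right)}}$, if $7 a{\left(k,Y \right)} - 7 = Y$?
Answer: $- \frac{1}{84211} \approx -1.1875 \cdot 10^{-5}$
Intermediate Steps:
$a{\left(k,Y \right)} = 1 + \frac{Y}{7}$
$W{\left(N,m \right)} = m^{2} - 148 N$ ($W{\left(N,m \right)} = - 148 N + m^{2} = m^{2} - 148 N$)
$\frac{1}{W{\left(569,a{\left(-19,0 \right)} \right)}} = \frac{1}{\left(1 + \frac{1}{7} \cdot 0\right)^{2} - 84212} = \frac{1}{\left(1 + 0\right)^{2} - 84212} = \frac{1}{1^{2} - 84212} = \frac{1}{1 - 84212} = \frac{1}{-84211} = - \frac{1}{84211}$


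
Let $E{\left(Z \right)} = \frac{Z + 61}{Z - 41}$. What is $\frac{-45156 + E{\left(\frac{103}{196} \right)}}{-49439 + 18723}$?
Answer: $\frac{358234607}{243670028} \approx 1.4702$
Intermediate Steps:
$E{\left(Z \right)} = \frac{61 + Z}{-41 + Z}$
$\frac{-45156 + E{\left(\frac{103}{196} \right)}}{-49439 + 18723} = \frac{-45156 + \frac{61 + \frac{103}{196}}{-41 + \frac{103}{196}}}{-49439 + 18723} = \frac{-45156 + \frac{61 + 103 \cdot \frac{1}{196}}{-41 + 103 \cdot \frac{1}{196}}}{-30716} = \left(-45156 + \frac{61 + \frac{103}{196}}{-41 + \frac{103}{196}}\right) \left(- \frac{1}{30716}\right) = \left(-45156 + \frac{1}{- \frac{7933}{196}} \cdot \frac{12059}{196}\right) \left(- \frac{1}{30716}\right) = \left(-45156 - \frac{12059}{7933}\right) \left(- \frac{1}{30716}\right) = \left(- \frac{358234607}{7933}\right) \left(- \frac{1}{30716}\right) = \frac{358234607}{243670028}$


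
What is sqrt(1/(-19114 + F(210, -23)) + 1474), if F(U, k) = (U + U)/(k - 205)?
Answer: sqrt(194442653574255)/363201 ≈ 38.393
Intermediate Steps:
F(U, k) = 2*U/(-205 + k) (F(U, k) = (2*U)/(-205 + k) = 2*U/(-205 + k))
sqrt(1/(-19114 + F(210, -23)) + 1474) = sqrt(1/(-19114 + 2*210/(-205 - 23)) + 1474) = sqrt(1/(-19114 + 2*210/(-228)) + 1474) = sqrt(1/(-19114 + 2*210*(-1/228)) + 1474) = sqrt(1/(-19114 - 35/19) + 1474) = sqrt(1/(-363201/19) + 1474) = sqrt(-19/363201 + 1474) = sqrt(535358255/363201) = sqrt(194442653574255)/363201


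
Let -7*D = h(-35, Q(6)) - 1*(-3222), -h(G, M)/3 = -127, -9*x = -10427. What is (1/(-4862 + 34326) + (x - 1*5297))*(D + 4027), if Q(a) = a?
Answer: -13490536547555/928116 ≈ -1.4535e+7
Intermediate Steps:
x = 10427/9 (x = -⅑*(-10427) = 10427/9 ≈ 1158.6)
h(G, M) = 381 (h(G, M) = -3*(-127) = 381)
D = -3603/7 (D = -(381 - 1*(-3222))/7 = -(381 + 3222)/7 = -⅐*3603 = -3603/7 ≈ -514.71)
(1/(-4862 + 34326) + (x - 1*5297))*(D + 4027) = (1/(-4862 + 34326) + (10427/9 - 1*5297))*(-3603/7 + 4027) = (1/29464 + (10427/9 - 5297))*(24586/7) = (1/29464 - 37246/9)*(24586/7) = -1097416135/265176*24586/7 = -13490536547555/928116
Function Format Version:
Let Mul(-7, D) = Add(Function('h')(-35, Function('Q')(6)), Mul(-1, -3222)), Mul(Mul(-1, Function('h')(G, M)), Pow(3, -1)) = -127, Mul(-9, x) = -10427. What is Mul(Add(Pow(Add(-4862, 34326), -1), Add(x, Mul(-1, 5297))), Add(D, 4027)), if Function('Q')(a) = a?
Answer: Rational(-13490536547555, 928116) ≈ -1.4535e+7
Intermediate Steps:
x = Rational(10427, 9) (x = Mul(Rational(-1, 9), -10427) = Rational(10427, 9) ≈ 1158.6)
Function('h')(G, M) = 381 (Function('h')(G, M) = Mul(-3, -127) = 381)
D = Rational(-3603, 7) (D = Mul(Rational(-1, 7), Add(381, Mul(-1, -3222))) = Mul(Rational(-1, 7), Add(381, 3222)) = Mul(Rational(-1, 7), 3603) = Rational(-3603, 7) ≈ -514.71)
Mul(Add(Pow(Add(-4862, 34326), -1), Add(x, Mul(-1, 5297))), Add(D, 4027)) = Mul(Add(Pow(Add(-4862, 34326), -1), Add(Rational(10427, 9), Mul(-1, 5297))), Add(Rational(-3603, 7), 4027)) = Mul(Add(Pow(29464, -1), Add(Rational(10427, 9), -5297)), Rational(24586, 7)) = Mul(Add(Rational(1, 29464), Rational(-37246, 9)), Rational(24586, 7)) = Mul(Rational(-1097416135, 265176), Rational(24586, 7)) = Rational(-13490536547555, 928116)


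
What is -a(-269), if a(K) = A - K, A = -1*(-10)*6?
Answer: -329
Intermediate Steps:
A = 60 (A = 10*6 = 60)
a(K) = 60 - K
-a(-269) = -(60 - 1*(-269)) = -(60 + 269) = -1*329 = -329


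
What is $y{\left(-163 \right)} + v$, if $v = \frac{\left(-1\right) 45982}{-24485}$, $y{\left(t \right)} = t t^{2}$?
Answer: $- \frac{1277569811}{295} \approx -4.3307 \cdot 10^{6}$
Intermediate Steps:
$y{\left(t \right)} = t^{3}$
$v = \frac{554}{295}$ ($v = \left(-45982\right) \left(- \frac{1}{24485}\right) = \frac{554}{295} \approx 1.878$)
$y{\left(-163 \right)} + v = \left(-163\right)^{3} + \frac{554}{295} = -4330747 + \frac{554}{295} = - \frac{1277569811}{295}$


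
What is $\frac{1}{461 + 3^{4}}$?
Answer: $\frac{1}{542} \approx 0.001845$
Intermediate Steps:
$\frac{1}{461 + 3^{4}} = \frac{1}{461 + 81} = \frac{1}{542}$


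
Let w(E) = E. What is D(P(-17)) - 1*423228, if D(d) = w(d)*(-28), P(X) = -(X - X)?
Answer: -423228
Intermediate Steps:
P(X) = 0 (P(X) = -1*0 = 0)
D(d) = -28*d (D(d) = d*(-28) = -28*d)
D(P(-17)) - 1*423228 = -28*0 - 1*423228 = 0 - 423228 = -423228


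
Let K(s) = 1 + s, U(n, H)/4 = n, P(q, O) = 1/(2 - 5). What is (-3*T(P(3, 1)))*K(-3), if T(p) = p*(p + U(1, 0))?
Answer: -22/3 ≈ -7.3333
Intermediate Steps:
P(q, O) = -⅓ (P(q, O) = 1/(-3) = -⅓)
U(n, H) = 4*n
T(p) = p*(4 + p) (T(p) = p*(p + 4*1) = p*(p + 4) = p*(4 + p))
(-3*T(P(3, 1)))*K(-3) = (-(-1)*(4 - ⅓))*(1 - 3) = -(-1)*11/3*(-2) = -3*(-11/9)*(-2) = (11/3)*(-2) = -22/3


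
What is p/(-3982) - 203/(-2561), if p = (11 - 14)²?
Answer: 785297/10197902 ≈ 0.077006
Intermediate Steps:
p = 9 (p = (-3)² = 9)
p/(-3982) - 203/(-2561) = 9/(-3982) - 203/(-2561) = 9*(-1/3982) - 203*(-1/2561) = -9/3982 + 203/2561 = 785297/10197902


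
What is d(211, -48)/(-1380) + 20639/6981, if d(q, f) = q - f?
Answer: 2963749/1070420 ≈ 2.7688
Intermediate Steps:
d(211, -48)/(-1380) + 20639/6981 = (211 - 1*(-48))/(-1380) + 20639/6981 = (211 + 48)*(-1/1380) + 20639*(1/6981) = 259*(-1/1380) + 20639/6981 = -259/1380 + 20639/6981 = 2963749/1070420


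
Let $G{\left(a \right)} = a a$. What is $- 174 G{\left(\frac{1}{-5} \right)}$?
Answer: $- \frac{174}{25} \approx -6.96$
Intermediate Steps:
$G{\left(a \right)} = a^{2}$
$- 174 G{\left(\frac{1}{-5} \right)} = - 174 \left(\frac{1}{-5}\right)^{2} = - 174 \left(- \frac{1}{5}\right)^{2} = \left(-174\right) \frac{1}{25} = - \frac{174}{25}$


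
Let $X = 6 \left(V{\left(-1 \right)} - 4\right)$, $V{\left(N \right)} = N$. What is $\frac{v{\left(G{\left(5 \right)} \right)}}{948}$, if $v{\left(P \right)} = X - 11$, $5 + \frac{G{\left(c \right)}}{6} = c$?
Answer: $- \frac{41}{948} \approx -0.043249$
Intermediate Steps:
$G{\left(c \right)} = -30 + 6 c$
$X = -30$ ($X = 6 \left(-1 - 4\right) = 6 \left(-5\right) = -30$)
$v{\left(P \right)} = -41$ ($v{\left(P \right)} = -30 - 11 = -41$)
$\frac{v{\left(G{\left(5 \right)} \right)}}{948} = - \frac{41}{948}$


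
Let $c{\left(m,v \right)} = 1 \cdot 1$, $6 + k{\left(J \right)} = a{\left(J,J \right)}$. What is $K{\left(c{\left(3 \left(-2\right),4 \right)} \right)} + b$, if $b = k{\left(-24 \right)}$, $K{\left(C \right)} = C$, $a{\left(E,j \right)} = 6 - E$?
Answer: $25$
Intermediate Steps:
$k{\left(J \right)} = - J$ ($k{\left(J \right)} = -6 - \left(-6 + J\right) = - J$)
$c{\left(m,v \right)} = 1$
$b = 24$ ($b = \left(-1\right) \left(-24\right) = 24$)
$K{\left(c{\left(3 \left(-2\right),4 \right)} \right)} + b = 1 + 24 = 25$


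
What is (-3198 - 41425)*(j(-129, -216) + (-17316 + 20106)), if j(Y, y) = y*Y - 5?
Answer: -1367650327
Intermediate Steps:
j(Y, y) = -5 + Y*y (j(Y, y) = Y*y - 5 = -5 + Y*y)
(-3198 - 41425)*(j(-129, -216) + (-17316 + 20106)) = (-3198 - 41425)*((-5 - 129*(-216)) + (-17316 + 20106)) = -44623*((-5 + 27864) + 2790) = -44623*(27859 + 2790) = -44623*30649 = -1367650327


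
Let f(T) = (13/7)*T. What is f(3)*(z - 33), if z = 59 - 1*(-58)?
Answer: 468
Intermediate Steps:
f(T) = 13*T/7 (f(T) = (13*(1/7))*T = 13*T/7)
z = 117 (z = 59 + 58 = 117)
f(3)*(z - 33) = ((13/7)*3)*(117 - 33) = (39/7)*84 = 468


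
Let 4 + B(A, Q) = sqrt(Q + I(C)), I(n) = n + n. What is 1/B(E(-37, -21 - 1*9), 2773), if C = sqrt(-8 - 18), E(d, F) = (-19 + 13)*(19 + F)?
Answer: -1/(4 - sqrt(2773 + 2*I*sqrt(26))) ≈ 0.020551 - 4.0896e-5*I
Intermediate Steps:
E(d, F) = -114 - 6*F (E(d, F) = -6*(19 + F) = -114 - 6*F)
C = I*sqrt(26) (C = sqrt(-26) = I*sqrt(26) ≈ 5.099*I)
I(n) = 2*n
B(A, Q) = -4 + sqrt(Q + 2*I*sqrt(26)) (B(A, Q) = -4 + sqrt(Q + 2*(I*sqrt(26))) = -4 + sqrt(Q + 2*I*sqrt(26)))
1/B(E(-37, -21 - 1*9), 2773) = 1/(-4 + sqrt(2773 + 2*I*sqrt(26)))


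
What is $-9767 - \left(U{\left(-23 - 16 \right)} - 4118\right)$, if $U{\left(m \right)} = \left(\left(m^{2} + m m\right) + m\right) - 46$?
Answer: $-8606$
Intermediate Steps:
$U{\left(m \right)} = -46 + m + 2 m^{2}$ ($U{\left(m \right)} = \left(\left(m^{2} + m^{2}\right) + m\right) - 46 = \left(2 m^{2} + m\right) - 46 = \left(m + 2 m^{2}\right) - 46 = -46 + m + 2 m^{2}$)
$-9767 - \left(U{\left(-23 - 16 \right)} - 4118\right) = -9767 - \left(\left(-46 - 39 + 2 \left(-23 - 16\right)^{2}\right) - 4118\right) = -9767 - \left(\left(-46 - 39 + 2 \left(-39\right)^{2}\right) - 4118\right) = -9767 - \left(\left(-46 - 39 + 2 \cdot 1521\right) - 4118\right) = -9767 - \left(\left(-46 - 39 + 3042\right) - 4118\right) = -9767 - \left(2957 - 4118\right) = -9767 - -1161 = -9767 + 1161 = -8606$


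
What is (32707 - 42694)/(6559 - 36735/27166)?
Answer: -271306842/178145059 ≈ -1.5230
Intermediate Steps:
(32707 - 42694)/(6559 - 36735/27166) = -9987/(6559 - 36735*1/27166) = -9987/(6559 - 36735/27166) = -9987/178145059/27166 = -9987*27166/178145059 = -271306842/178145059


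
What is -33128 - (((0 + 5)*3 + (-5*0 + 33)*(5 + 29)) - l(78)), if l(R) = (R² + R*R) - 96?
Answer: -22193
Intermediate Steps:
l(R) = -96 + 2*R² (l(R) = (R² + R²) - 96 = 2*R² - 96 = -96 + 2*R²)
-33128 - (((0 + 5)*3 + (-5*0 + 33)*(5 + 29)) - l(78)) = -33128 - (((0 + 5)*3 + (-5*0 + 33)*(5 + 29)) - (-96 + 2*78²)) = -33128 - ((5*3 + (0 + 33)*34) - (-96 + 2*6084)) = -33128 - ((15 + 33*34) - (-96 + 12168)) = -33128 - ((15 + 1122) - 1*12072) = -33128 - (1137 - 12072) = -33128 - 1*(-10935) = -33128 + 10935 = -22193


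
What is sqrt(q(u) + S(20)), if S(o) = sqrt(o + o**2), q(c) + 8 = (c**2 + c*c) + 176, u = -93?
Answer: sqrt(17466 + 2*sqrt(105)) ≈ 132.24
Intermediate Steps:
q(c) = 168 + 2*c**2 (q(c) = -8 + ((c**2 + c*c) + 176) = -8 + ((c**2 + c**2) + 176) = -8 + (2*c**2 + 176) = -8 + (176 + 2*c**2) = 168 + 2*c**2)
sqrt(q(u) + S(20)) = sqrt((168 + 2*(-93)**2) + sqrt(20*(1 + 20))) = sqrt((168 + 2*8649) + sqrt(20*21)) = sqrt((168 + 17298) + sqrt(420)) = sqrt(17466 + 2*sqrt(105))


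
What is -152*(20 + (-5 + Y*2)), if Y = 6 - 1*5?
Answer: -2584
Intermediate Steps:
Y = 1 (Y = 6 - 5 = 1)
-152*(20 + (-5 + Y*2)) = -152*(20 + (-5 + 1*2)) = -152*(20 + (-5 + 2)) = -152*(20 - 3) = -152*17 = -2584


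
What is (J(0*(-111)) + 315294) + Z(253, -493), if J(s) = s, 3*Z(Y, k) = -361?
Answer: 945521/3 ≈ 3.1517e+5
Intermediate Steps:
Z(Y, k) = -361/3 (Z(Y, k) = (⅓)*(-361) = -361/3)
(J(0*(-111)) + 315294) + Z(253, -493) = (0*(-111) + 315294) - 361/3 = (0 + 315294) - 361/3 = 315294 - 361/3 = 945521/3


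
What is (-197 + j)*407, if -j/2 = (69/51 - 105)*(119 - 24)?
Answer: 134892417/17 ≈ 7.9348e+6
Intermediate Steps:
j = 334780/17 (j = -2*(69/51 - 105)*(119 - 24) = -2*(69*(1/51) - 105)*95 = -2*(23/17 - 105)*95 = -(-3524)*95/17 = -2*(-167390/17) = 334780/17 ≈ 19693.)
(-197 + j)*407 = (-197 + 334780/17)*407 = (331431/17)*407 = 134892417/17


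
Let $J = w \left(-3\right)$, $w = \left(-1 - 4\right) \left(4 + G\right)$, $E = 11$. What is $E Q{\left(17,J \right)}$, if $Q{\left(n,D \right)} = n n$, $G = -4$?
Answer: $3179$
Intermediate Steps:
$w = 0$ ($w = \left(-1 - 4\right) \left(4 - 4\right) = \left(-1 - 4\right) 0 = \left(-5\right) 0 = 0$)
$J = 0$ ($J = 0 \left(-3\right) = 0$)
$Q{\left(n,D \right)} = n^{2}$
$E Q{\left(17,J \right)} = 11 \cdot 17^{2} = 11 \cdot 289 = 3179$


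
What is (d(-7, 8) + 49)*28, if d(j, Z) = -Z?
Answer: 1148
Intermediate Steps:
(d(-7, 8) + 49)*28 = (-1*8 + 49)*28 = (-8 + 49)*28 = 41*28 = 1148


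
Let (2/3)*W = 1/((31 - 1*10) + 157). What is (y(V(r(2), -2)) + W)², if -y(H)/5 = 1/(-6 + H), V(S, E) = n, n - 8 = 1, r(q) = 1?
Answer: 3136441/1140624 ≈ 2.7498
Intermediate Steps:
n = 9 (n = 8 + 1 = 9)
V(S, E) = 9
y(H) = -5/(-6 + H)
W = 3/356 (W = 3/(2*((31 - 1*10) + 157)) = 3/(2*((31 - 10) + 157)) = 3/(2*(21 + 157)) = (3/2)/178 = (3/2)*(1/178) = 3/356 ≈ 0.0084270)
(y(V(r(2), -2)) + W)² = (-5/(-6 + 9) + 3/356)² = (-5/3 + 3/356)² = (-1771/1068)² = 3136441/1140624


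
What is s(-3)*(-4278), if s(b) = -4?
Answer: 17112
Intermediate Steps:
s(-3)*(-4278) = -4*(-4278) = 17112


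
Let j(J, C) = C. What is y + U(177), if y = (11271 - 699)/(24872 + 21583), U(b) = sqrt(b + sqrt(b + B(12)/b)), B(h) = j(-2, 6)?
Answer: 3524/15485 + sqrt(616137 + 59*sqrt(616255))/59 ≈ 14.023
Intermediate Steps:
B(h) = 6
U(b) = sqrt(b + sqrt(b + 6/b))
y = 3524/15485 (y = 10572/46455 = 10572*(1/46455) = 3524/15485 ≈ 0.22758)
y + U(177) = 3524/15485 + sqrt(177 + sqrt(177 + 6/177)) = 3524/15485 + sqrt(177 + sqrt(177 + 6*(1/177))) = 3524/15485 + sqrt(177 + sqrt(177 + 2/59)) = 3524/15485 + sqrt(177 + sqrt(10445/59)) = 3524/15485 + sqrt(177 + sqrt(616255)/59)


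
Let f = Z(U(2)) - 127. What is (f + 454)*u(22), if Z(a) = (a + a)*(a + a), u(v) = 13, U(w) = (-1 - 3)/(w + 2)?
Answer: 4303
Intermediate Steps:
U(w) = -4/(2 + w)
Z(a) = 4*a² (Z(a) = (2*a)*(2*a) = 4*a²)
f = -123 (f = 4*(-4/(2 + 2))² - 127 = 4*(-4/4)² - 127 = 4*(-4*¼)² - 127 = 4*(-1)² - 127 = 4*1 - 127 = 4 - 127 = -123)
(f + 454)*u(22) = (-123 + 454)*13 = 331*13 = 4303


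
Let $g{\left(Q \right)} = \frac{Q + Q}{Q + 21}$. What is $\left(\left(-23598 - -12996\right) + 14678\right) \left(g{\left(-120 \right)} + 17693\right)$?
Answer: $\frac{2380176124}{33} \approx 7.2127 \cdot 10^{7}$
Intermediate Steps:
$g{\left(Q \right)} = \frac{2 Q}{21 + Q}$
$\left(\left(-23598 - -12996\right) + 14678\right) \left(g{\left(-120 \right)} + 17693\right) = \left(\left(-23598 - -12996\right) + 14678\right) \left(2 \left(-120\right) \frac{1}{21 - 120} + 17693\right) = \left(\left(-23598 + 12996\right) + 14678\right) \left(2 \left(-120\right) \frac{1}{-99} + 17693\right) = \left(-10602 + 14678\right) \left(2 \left(-120\right) \left(- \frac{1}{99}\right) + 17693\right) = 4076 \left(\frac{80}{33} + 17693\right) = 4076 \cdot \frac{583949}{33} = \frac{2380176124}{33}$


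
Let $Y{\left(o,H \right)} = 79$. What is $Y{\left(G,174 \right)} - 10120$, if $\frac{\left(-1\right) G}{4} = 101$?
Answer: $-10041$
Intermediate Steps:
$G = -404$ ($G = \left(-4\right) 101 = -404$)
$Y{\left(G,174 \right)} - 10120 = 79 - 10120 = -10041$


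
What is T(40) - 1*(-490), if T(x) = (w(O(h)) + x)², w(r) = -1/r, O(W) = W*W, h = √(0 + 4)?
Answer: 33121/16 ≈ 2070.1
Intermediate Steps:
h = 2 (h = √4 = 2)
O(W) = W²
T(x) = (-¼ + x)² (T(x) = (-1/(2²) + x)² = (-1/4 + x)² = (-1*¼ + x)² = (-¼ + x)²)
T(40) - 1*(-490) = (-1 + 4*40)²/16 - 1*(-490) = (-1 + 160)²/16 + 490 = (1/16)*159² + 490 = (1/16)*25281 + 490 = 25281/16 + 490 = 33121/16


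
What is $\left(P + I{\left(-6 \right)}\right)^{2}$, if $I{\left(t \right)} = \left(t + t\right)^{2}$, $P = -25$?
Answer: $14161$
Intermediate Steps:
$I{\left(t \right)} = 4 t^{2}$ ($I{\left(t \right)} = \left(2 t\right)^{2} = 4 t^{2}$)
$\left(P + I{\left(-6 \right)}\right)^{2} = \left(-25 + 4 \left(-6\right)^{2}\right)^{2} = \left(-25 + 4 \cdot 36\right)^{2} = \left(-25 + 144\right)^{2} = 119^{2} = 14161$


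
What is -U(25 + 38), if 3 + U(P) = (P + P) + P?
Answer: -186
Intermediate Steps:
U(P) = -3 + 3*P (U(P) = -3 + ((P + P) + P) = -3 + (2*P + P) = -3 + 3*P)
-U(25 + 38) = -(-3 + 3*(25 + 38)) = -(-3 + 3*63) = -(-3 + 189) = -1*186 = -186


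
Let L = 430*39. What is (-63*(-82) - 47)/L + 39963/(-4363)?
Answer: -647845313/73167510 ≈ -8.8543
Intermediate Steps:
L = 16770
(-63*(-82) - 47)/L + 39963/(-4363) = (-63*(-82) - 47)/16770 + 39963/(-4363) = (5166 - 47)*(1/16770) + 39963*(-1/4363) = 5119*(1/16770) - 39963/4363 = 5119/16770 - 39963/4363 = -647845313/73167510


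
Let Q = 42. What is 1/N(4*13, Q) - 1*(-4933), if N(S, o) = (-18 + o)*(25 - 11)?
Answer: 1657489/336 ≈ 4933.0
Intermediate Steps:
N(S, o) = -252 + 14*o (N(S, o) = (-18 + o)*14 = -252 + 14*o)
1/N(4*13, Q) - 1*(-4933) = 1/(-252 + 14*42) - 1*(-4933) = 1/(-252 + 588) + 4933 = 1/336 + 4933 = 1657489/336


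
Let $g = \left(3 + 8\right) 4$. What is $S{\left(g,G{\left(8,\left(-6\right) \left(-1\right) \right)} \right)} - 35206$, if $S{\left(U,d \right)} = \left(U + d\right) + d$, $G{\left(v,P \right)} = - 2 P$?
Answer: $-35186$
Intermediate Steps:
$g = 44$ ($g = 11 \cdot 4 = 44$)
$S{\left(U,d \right)} = U + 2 d$
$S{\left(g,G{\left(8,\left(-6\right) \left(-1\right) \right)} \right)} - 35206 = \left(44 + 2 \left(- 2 \left(\left(-6\right) \left(-1\right)\right)\right)\right) - 35206 = \left(44 + 2 \left(\left(-2\right) 6\right)\right) - 35206 = \left(44 + 2 \left(-12\right)\right) - 35206 = \left(44 - 24\right) - 35206 = 20 - 35206 = -35186$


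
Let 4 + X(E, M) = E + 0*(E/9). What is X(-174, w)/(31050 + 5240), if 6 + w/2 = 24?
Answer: -89/18145 ≈ -0.0049049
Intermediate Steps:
w = 36 (w = -12 + 2*24 = -12 + 48 = 36)
X(E, M) = -4 + E (X(E, M) = -4 + (E + 0*(E/9)) = -4 + (E + 0) = -4 + E)
X(-174, w)/(31050 + 5240) = (-4 - 174)/(31050 + 5240) = -178/36290 = -178*1/36290 = -89/18145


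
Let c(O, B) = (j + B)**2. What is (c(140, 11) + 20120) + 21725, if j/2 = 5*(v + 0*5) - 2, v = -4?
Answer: 42934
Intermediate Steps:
j = -44 (j = 2*(5*(-4 + 0*5) - 2) = 2*(5*(-4 + 0) - 2) = 2*(5*(-4) - 2) = 2*(-20 - 2) = 2*(-22) = -44)
c(O, B) = (-44 + B)**2
(c(140, 11) + 20120) + 21725 = ((-44 + 11)**2 + 20120) + 21725 = ((-33)**2 + 20120) + 21725 = (1089 + 20120) + 21725 = 21209 + 21725 = 42934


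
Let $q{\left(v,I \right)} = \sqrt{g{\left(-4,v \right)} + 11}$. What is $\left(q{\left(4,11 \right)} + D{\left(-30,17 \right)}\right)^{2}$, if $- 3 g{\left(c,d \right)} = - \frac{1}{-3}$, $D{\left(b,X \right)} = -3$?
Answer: $\frac{179}{9} - 14 \sqrt{2} \approx 0.089899$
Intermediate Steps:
$g{\left(c,d \right)} = - \frac{1}{9}$ ($g{\left(c,d \right)} = - \frac{\left(-1\right) \frac{1}{-3}}{3} = - \frac{\left(-1\right) \left(- \frac{1}{3}\right)}{3} = \left(- \frac{1}{3}\right) \frac{1}{3} = - \frac{1}{9}$)
$q{\left(v,I \right)} = \frac{7 \sqrt{2}}{3}$ ($q{\left(v,I \right)} = \sqrt{- \frac{1}{9} + 11} = \sqrt{\frac{98}{9}} = \frac{7 \sqrt{2}}{3}$)
$\left(q{\left(4,11 \right)} + D{\left(-30,17 \right)}\right)^{2} = \left(\frac{7 \sqrt{2}}{3} - 3\right)^{2} = \left(-3 + \frac{7 \sqrt{2}}{3}\right)^{2}$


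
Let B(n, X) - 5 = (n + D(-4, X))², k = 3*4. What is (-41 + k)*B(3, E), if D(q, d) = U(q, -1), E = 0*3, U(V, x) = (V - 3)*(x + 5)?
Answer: -18270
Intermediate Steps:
U(V, x) = (-3 + V)*(5 + x)
E = 0
D(q, d) = -12 + 4*q (D(q, d) = -15 - 3*(-1) + 5*q + q*(-1) = -15 + 3 + 5*q - q = -12 + 4*q)
k = 12
B(n, X) = 5 + (-28 + n)² (B(n, X) = 5 + (n + (-12 + 4*(-4)))² = 5 + (n + (-12 - 16))² = 5 + (n - 28)² = 5 + (-28 + n)²)
(-41 + k)*B(3, E) = (-41 + 12)*(5 + (-28 + 3)²) = -29*(5 + (-25)²) = -29*(5 + 625) = -29*630 = -18270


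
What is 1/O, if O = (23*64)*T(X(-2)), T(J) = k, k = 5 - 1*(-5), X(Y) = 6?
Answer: 1/14720 ≈ 6.7935e-5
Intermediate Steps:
k = 10 (k = 5 + 5 = 10)
T(J) = 10
O = 14720 (O = (23*64)*10 = 1472*10 = 14720)
1/O = 1/14720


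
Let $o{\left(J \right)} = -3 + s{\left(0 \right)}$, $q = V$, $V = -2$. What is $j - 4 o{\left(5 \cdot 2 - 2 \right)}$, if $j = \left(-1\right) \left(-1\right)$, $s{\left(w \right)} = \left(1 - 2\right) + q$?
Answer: $25$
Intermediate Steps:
$q = -2$
$s{\left(w \right)} = -3$ ($s{\left(w \right)} = \left(1 - 2\right) - 2 = -1 - 2 = -3$)
$o{\left(J \right)} = -6$ ($o{\left(J \right)} = -3 - 3 = -6$)
$j = 1$
$j - 4 o{\left(5 \cdot 2 - 2 \right)} = 1 - -24 = 1 + 24 = 25$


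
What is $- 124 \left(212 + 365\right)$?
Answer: $-71548$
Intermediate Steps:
$- 124 \left(212 + 365\right) = \left(-124\right) 577 = -71548$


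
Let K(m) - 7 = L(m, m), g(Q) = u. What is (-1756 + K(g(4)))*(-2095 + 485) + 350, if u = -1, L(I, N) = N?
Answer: 2817850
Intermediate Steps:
g(Q) = -1
K(m) = 7 + m
(-1756 + K(g(4)))*(-2095 + 485) + 350 = (-1756 + (7 - 1))*(-2095 + 485) + 350 = (-1756 + 6)*(-1610) + 350 = -1750*(-1610) + 350 = 2817500 + 350 = 2817850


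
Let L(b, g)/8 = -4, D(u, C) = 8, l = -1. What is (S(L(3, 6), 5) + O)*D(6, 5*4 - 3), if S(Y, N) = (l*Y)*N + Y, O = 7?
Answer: 1080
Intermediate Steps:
L(b, g) = -32 (L(b, g) = 8*(-4) = -32)
S(Y, N) = Y - N*Y (S(Y, N) = (-Y)*N + Y = -N*Y + Y = Y - N*Y)
(S(L(3, 6), 5) + O)*D(6, 5*4 - 3) = (-32*(1 - 1*5) + 7)*8 = (-32*(1 - 5) + 7)*8 = (-32*(-4) + 7)*8 = (128 + 7)*8 = 135*8 = 1080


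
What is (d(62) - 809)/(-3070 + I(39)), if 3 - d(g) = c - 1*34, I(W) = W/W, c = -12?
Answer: 760/3069 ≈ 0.24764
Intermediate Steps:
I(W) = 1
d(g) = 49 (d(g) = 3 - (-12 - 1*34) = 3 - (-12 - 34) = 3 - 1*(-46) = 3 + 46 = 49)
(d(62) - 809)/(-3070 + I(39)) = (49 - 809)/(-3070 + 1) = -760/(-3069) = -760*(-1/3069) = 760/3069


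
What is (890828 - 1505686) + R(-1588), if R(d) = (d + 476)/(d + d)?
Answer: -244098487/397 ≈ -6.1486e+5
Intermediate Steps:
R(d) = (476 + d)/(2*d) (R(d) = (476 + d)/((2*d)) = (476 + d)*(1/(2*d)) = (476 + d)/(2*d))
(890828 - 1505686) + R(-1588) = (890828 - 1505686) + (1/2)*(476 - 1588)/(-1588) = -614858 + (1/2)*(-1/1588)*(-1112) = -614858 + 139/397 = -244098487/397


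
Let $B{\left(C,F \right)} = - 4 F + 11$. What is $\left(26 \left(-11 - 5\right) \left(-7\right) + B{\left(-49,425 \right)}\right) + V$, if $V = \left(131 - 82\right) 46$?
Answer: $3477$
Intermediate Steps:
$V = 2254$ ($V = 49 \cdot 46 = 2254$)
$B{\left(C,F \right)} = 11 - 4 F$
$\left(26 \left(-11 - 5\right) \left(-7\right) + B{\left(-49,425 \right)}\right) + V = \left(26 \left(-11 - 5\right) \left(-7\right) + \left(11 - 1700\right)\right) + 2254 = \left(26 \left(-16\right) \left(-7\right) + \left(11 - 1700\right)\right) + 2254 = \left(\left(-416\right) \left(-7\right) - 1689\right) + 2254 = \left(2912 - 1689\right) + 2254 = 1223 + 2254 = 3477$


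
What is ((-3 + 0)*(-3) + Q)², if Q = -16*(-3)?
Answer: 3249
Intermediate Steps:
Q = 48
((-3 + 0)*(-3) + Q)² = ((-3 + 0)*(-3) + 48)² = (-3*(-3) + 48)² = (9 + 48)² = 57² = 3249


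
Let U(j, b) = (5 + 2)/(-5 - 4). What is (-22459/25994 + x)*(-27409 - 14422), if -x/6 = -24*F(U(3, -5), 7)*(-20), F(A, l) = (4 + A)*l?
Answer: 70635521191869/25994 ≈ 2.7174e+9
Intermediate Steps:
U(j, b) = -7/9 (U(j, b) = 7/(-9) = 7*(-⅑) = -7/9)
F(A, l) = l*(4 + A)
x = -64960 (x = -6*(-168*(4 - 7/9))*(-20) = -6*(-168*29/9)*(-20) = -6*(-24*203/9)*(-20) = -(-3248)*(-20) = -6*32480/3 = -64960)
(-22459/25994 + x)*(-27409 - 14422) = (-22459/25994 - 64960)*(-27409 - 14422) = (-22459*1/25994 - 64960)*(-41831) = (-22459/25994 - 64960)*(-41831) = -1688592699/25994*(-41831) = 70635521191869/25994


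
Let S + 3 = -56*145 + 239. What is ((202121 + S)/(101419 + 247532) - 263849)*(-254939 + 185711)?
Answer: 2124611431266312/116317 ≈ 1.8266e+10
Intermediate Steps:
S = -7884 (S = -3 + (-56*145 + 239) = -3 + (-8120 + 239) = -3 - 7881 = -7884)
((202121 + S)/(101419 + 247532) - 263849)*(-254939 + 185711) = ((202121 - 7884)/(101419 + 247532) - 263849)*(-254939 + 185711) = (194237/348951 - 263849)*(-69228) = -92070178162/348951*(-69228) = 2124611431266312/116317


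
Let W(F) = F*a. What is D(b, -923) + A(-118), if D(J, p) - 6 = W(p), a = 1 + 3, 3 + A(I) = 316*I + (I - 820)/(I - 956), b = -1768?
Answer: -22004180/537 ≈ -40976.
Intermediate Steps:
A(I) = -3 + 316*I + (-820 + I)/(-956 + I) (A(I) = -3 + (316*I + (I - 820)/(I - 956)) = -3 + (316*I + (-820 + I)/(-956 + I)) = -3 + 316*I + (-820 + I)/(-956 + I))
a = 4
W(F) = 4*F (W(F) = F*4 = 4*F)
D(J, p) = 6 + 4*p
D(b, -923) + A(-118) = (6 + 4*(-923)) + 2*(1024 - 151049*(-118) + 158*(-118)²)/(-956 - 118) = (6 - 3692) + 2*(1024 + 17823782 + 158*13924)/(-1074) = -3686 + 2*(-1/1074)*(1024 + 17823782 + 2199992) = -3686 + 2*(-1/1074)*20024798 = -3686 - 20024798/537 = -22004180/537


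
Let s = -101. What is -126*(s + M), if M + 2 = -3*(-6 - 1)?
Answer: 10332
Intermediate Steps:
M = 19 (M = -2 - 3*(-6 - 1) = -2 - 3*(-7) = -2 + 21 = 19)
-126*(s + M) = -126*(-101 + 19) = -126*(-82) = 10332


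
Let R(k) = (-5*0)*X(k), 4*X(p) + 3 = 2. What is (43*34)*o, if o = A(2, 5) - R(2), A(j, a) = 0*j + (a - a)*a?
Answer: 0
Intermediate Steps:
X(p) = -¼ (X(p) = -¾ + (¼)*2 = -¾ + ½ = -¼)
A(j, a) = 0 (A(j, a) = 0 + 0*a = 0 + 0 = 0)
R(k) = 0 (R(k) = -5*0*(-¼) = 0*(-¼) = 0)
o = 0 (o = 0 - 1*0 = 0 + 0 = 0)
(43*34)*o = (43*34)*0 = 1462*0 = 0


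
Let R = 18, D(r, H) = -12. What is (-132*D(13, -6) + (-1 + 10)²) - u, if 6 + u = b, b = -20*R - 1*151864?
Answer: 153895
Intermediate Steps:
b = -152224 (b = -20*18 - 1*151864 = -360 - 151864 = -152224)
u = -152230 (u = -6 - 152224 = -152230)
(-132*D(13, -6) + (-1 + 10)²) - u = (-132*(-12) + (-1 + 10)²) - 1*(-152230) = (1584 + 9²) + 152230 = (1584 + 81) + 152230 = 1665 + 152230 = 153895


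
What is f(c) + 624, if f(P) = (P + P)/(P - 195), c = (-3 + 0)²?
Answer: 19341/31 ≈ 623.90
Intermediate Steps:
c = 9 (c = (-3)² = 9)
f(P) = 2*P/(-195 + P) (f(P) = (2*P)/(-195 + P) = 2*P/(-195 + P))
f(c) + 624 = 2*9/(-195 + 9) + 624 = 2*9/(-186) + 624 = 2*9*(-1/186) + 624 = -3/31 + 624 = 19341/31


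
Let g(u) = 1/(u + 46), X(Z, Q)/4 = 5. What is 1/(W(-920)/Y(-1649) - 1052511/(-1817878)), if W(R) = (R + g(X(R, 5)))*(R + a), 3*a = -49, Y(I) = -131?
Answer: -11788029891/77507343391955 ≈ -0.00015209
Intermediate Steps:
X(Z, Q) = 20 (X(Z, Q) = 4*5 = 20)
g(u) = 1/(46 + u)
a = -49/3 (a = (⅓)*(-49) = -49/3 ≈ -16.333)
W(R) = (-49/3 + R)*(1/66 + R) (W(R) = (R + 1/(46 + 20))*(R - 49/3) = (R + 1/66)*(-49/3 + R) = (1/66 + R)*(-49/3 + R) = (-49/3 + R)*(1/66 + R))
1/(W(-920)/Y(-1649) - 1052511/(-1817878)) = 1/((-49/198 + (-920)² - 359/22*(-920))/(-131) - 1052511/(-1817878)) = 1/((-49/198 + 846400 + 165140/11)*(-1/131) - 1052511*(-1/1817878)) = 1/((170559671/198)*(-1/131) + 1052511/1817878) = 1/(-170559671/25938 + 1052511/1817878) = 1/(-77507343391955/11788029891) = -11788029891/77507343391955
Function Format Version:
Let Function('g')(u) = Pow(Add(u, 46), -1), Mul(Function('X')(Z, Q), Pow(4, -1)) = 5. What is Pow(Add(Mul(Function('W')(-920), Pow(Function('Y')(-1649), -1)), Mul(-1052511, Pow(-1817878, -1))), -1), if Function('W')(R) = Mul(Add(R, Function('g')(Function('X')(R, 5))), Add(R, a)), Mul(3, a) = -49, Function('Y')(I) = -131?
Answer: Rational(-11788029891, 77507343391955) ≈ -0.00015209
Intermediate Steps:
Function('X')(Z, Q) = 20 (Function('X')(Z, Q) = Mul(4, 5) = 20)
Function('g')(u) = Pow(Add(46, u), -1)
a = Rational(-49, 3) (a = Mul(Rational(1, 3), -49) = Rational(-49, 3) ≈ -16.333)
Function('W')(R) = Mul(Add(Rational(-49, 3), R), Add(Rational(1, 66), R)) (Function('W')(R) = Mul(Add(R, Pow(Add(46, 20), -1)), Add(R, Rational(-49, 3))) = Mul(Add(R, Pow(66, -1)), Add(Rational(-49, 3), R)) = Mul(Add(R, Rational(1, 66)), Add(Rational(-49, 3), R)) = Mul(Add(Rational(1, 66), R), Add(Rational(-49, 3), R)) = Mul(Add(Rational(-49, 3), R), Add(Rational(1, 66), R)))
Pow(Add(Mul(Function('W')(-920), Pow(Function('Y')(-1649), -1)), Mul(-1052511, Pow(-1817878, -1))), -1) = Pow(Add(Mul(Add(Rational(-49, 198), Pow(-920, 2), Mul(Rational(-359, 22), -920)), Pow(-131, -1)), Mul(-1052511, Pow(-1817878, -1))), -1) = Pow(Add(Mul(Add(Rational(-49, 198), 846400, Rational(165140, 11)), Rational(-1, 131)), Mul(-1052511, Rational(-1, 1817878))), -1) = Pow(Add(Mul(Rational(170559671, 198), Rational(-1, 131)), Rational(1052511, 1817878)), -1) = Pow(Add(Rational(-170559671, 25938), Rational(1052511, 1817878)), -1) = Pow(Rational(-77507343391955, 11788029891), -1) = Rational(-11788029891, 77507343391955)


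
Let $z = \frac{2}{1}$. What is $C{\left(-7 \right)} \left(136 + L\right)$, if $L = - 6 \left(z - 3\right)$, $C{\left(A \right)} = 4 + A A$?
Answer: $7526$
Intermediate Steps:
$z = 2$ ($z = 2 \cdot 1 = 2$)
$C{\left(A \right)} = 4 + A^{2}$
$L = 6$ ($L = - 6 \left(2 - 3\right) = \left(-6\right) \left(-1\right) = 6$)
$C{\left(-7 \right)} \left(136 + L\right) = \left(4 + \left(-7\right)^{2}\right) \left(136 + 6\right) = \left(4 + 49\right) 142 = 53 \cdot 142 = 7526$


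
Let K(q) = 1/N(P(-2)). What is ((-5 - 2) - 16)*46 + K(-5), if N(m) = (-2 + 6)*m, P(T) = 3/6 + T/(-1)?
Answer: -10579/10 ≈ -1057.9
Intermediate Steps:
P(T) = ½ - T (P(T) = 3*(⅙) + T*(-1) = ½ - T)
N(m) = 4*m
K(q) = ⅒ (K(q) = 1/(4*(½ - 1*(-2))) = 1/(4*(½ + 2)) = 1/(4*(5/2)) = 1/10 = ⅒)
((-5 - 2) - 16)*46 + K(-5) = ((-5 - 2) - 16)*46 + ⅒ = (-7 - 16)*46 + ⅒ = -23*46 + ⅒ = -1058 + ⅒ = -10579/10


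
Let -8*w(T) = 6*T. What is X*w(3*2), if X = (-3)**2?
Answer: -81/2 ≈ -40.500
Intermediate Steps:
w(T) = -3*T/4
X = 9
X*w(3*2) = 9*(-9*2/4) = 9*(-3/4*6) = 9*(-9/2) = -81/2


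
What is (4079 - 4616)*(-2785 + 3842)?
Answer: -567609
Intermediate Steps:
(4079 - 4616)*(-2785 + 3842) = -537*1057 = -567609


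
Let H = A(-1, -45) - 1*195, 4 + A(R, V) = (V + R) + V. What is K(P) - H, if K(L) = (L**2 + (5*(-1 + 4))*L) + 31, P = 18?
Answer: 915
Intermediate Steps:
A(R, V) = -4 + R + 2*V (A(R, V) = -4 + ((V + R) + V) = -4 + ((R + V) + V) = -4 + (R + 2*V) = -4 + R + 2*V)
K(L) = 31 + L**2 + 15*L (K(L) = (L**2 + (5*3)*L) + 31 = (L**2 + 15*L) + 31 = 31 + L**2 + 15*L)
H = -290 (H = (-4 - 1 + 2*(-45)) - 1*195 = (-4 - 1 - 90) - 195 = -95 - 195 = -290)
K(P) - H = (31 + 18**2 + 15*18) - 1*(-290) = (31 + 324 + 270) + 290 = 625 + 290 = 915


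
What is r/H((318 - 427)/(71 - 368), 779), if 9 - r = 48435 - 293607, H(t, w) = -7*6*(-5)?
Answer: 81727/70 ≈ 1167.5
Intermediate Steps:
H(t, w) = 210 (H(t, w) = -42*(-5) = 210)
r = 245181 (r = 9 - (48435 - 293607) = 9 - 1*(-245172) = 9 + 245172 = 245181)
r/H((318 - 427)/(71 - 368), 779) = 245181/210 = 245181*(1/210) = 81727/70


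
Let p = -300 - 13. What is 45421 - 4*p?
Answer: 46673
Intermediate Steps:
p = -313
45421 - 4*p = 45421 - 4*(-313) = 45421 - 1*(-1252) = 45421 + 1252 = 46673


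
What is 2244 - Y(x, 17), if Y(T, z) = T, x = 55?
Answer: 2189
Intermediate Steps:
2244 - Y(x, 17) = 2244 - 1*55 = 2244 - 55 = 2189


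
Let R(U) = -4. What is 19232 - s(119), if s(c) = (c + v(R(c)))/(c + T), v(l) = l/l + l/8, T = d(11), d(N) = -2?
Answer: 4500049/234 ≈ 19231.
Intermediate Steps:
T = -2
v(l) = 1 + l/8 (v(l) = 1 + l*(1/8) = 1 + l/8)
s(c) = (1/2 + c)/(-2 + c) (s(c) = (c + (1 + (1/8)*(-4)))/(c - 2) = (c + (1 - 1/2))/(-2 + c) = (c + 1/2)/(-2 + c) = (1/2 + c)/(-2 + c))
19232 - s(119) = 19232 - (1/2 + 119)/(-2 + 119) = 19232 - 239/(117*2) = 19232 - 1*239/234 = 19232 - 239/234 = 4500049/234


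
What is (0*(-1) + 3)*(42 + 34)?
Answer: 228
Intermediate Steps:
(0*(-1) + 3)*(42 + 34) = (0 + 3)*76 = 3*76 = 228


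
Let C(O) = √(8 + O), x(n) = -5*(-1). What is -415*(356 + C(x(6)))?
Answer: -147740 - 415*√13 ≈ -1.4924e+5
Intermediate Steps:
x(n) = 5
-415*(356 + C(x(6))) = -415*(356 + √(8 + 5)) = -415*(356 + √13) = -147740 - 415*√13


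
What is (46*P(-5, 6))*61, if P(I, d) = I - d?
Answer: -30866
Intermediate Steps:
(46*P(-5, 6))*61 = (46*(-5 - 1*6))*61 = (46*(-5 - 6))*61 = (46*(-11))*61 = -506*61 = -30866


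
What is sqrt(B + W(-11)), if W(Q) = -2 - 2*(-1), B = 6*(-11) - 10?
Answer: 2*I*sqrt(19) ≈ 8.7178*I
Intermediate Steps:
B = -76 (B = -66 - 10 = -76)
W(Q) = 0 (W(Q) = -2 + 2 = 0)
sqrt(B + W(-11)) = sqrt(-76 + 0) = sqrt(-76) = 2*I*sqrt(19)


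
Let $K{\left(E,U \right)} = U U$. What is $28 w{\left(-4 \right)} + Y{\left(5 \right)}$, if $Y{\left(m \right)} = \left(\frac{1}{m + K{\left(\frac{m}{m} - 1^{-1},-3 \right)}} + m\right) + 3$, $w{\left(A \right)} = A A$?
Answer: $\frac{6385}{14} \approx 456.07$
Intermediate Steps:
$w{\left(A \right)} = A^{2}$
$K{\left(E,U \right)} = U^{2}$
$Y{\left(m \right)} = 3 + m + \frac{1}{9 + m}$ ($Y{\left(m \right)} = \left(\frac{1}{m + \left(-3\right)^{2}} + m\right) + 3 = \left(\frac{1}{m + 9} + m\right) + 3 = \left(\frac{1}{9 + m} + m\right) + 3 = \left(m + \frac{1}{9 + m}\right) + 3 = 3 + m + \frac{1}{9 + m}$)
$28 w{\left(-4 \right)} + Y{\left(5 \right)} = 28 \left(-4\right)^{2} + \frac{28 + 5^{2} + 12 \cdot 5}{9 + 5} = 28 \cdot 16 + \frac{28 + 25 + 60}{14} = 448 + \frac{1}{14} \cdot 113 = 448 + \frac{113}{14} = \frac{6385}{14}$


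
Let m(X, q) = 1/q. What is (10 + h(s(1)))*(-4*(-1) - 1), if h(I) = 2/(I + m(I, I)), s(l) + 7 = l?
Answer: 1074/37 ≈ 29.027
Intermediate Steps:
s(l) = -7 + l
h(I) = 2/(I + 1/I)
(10 + h(s(1)))*(-4*(-1) - 1) = (10 + 2*(-7 + 1)/(1 + (-7 + 1)**2))*(-4*(-1) - 1) = (10 + 2*(-6)/(1 + (-6)**2))*(4 - 1) = (10 + 2*(-6)/(1 + 36))*3 = (10 + 2*(-6)/37)*3 = (10 + 2*(-6)*(1/37))*3 = (10 - 12/37)*3 = (358/37)*3 = 1074/37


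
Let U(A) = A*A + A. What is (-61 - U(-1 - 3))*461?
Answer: -33653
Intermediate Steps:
U(A) = A + A² (U(A) = A² + A = A + A²)
(-61 - U(-1 - 3))*461 = (-61 - (-1 - 3)*(1 + (-1 - 3)))*461 = (-61 - (-4)*(1 - 4))*461 = (-61 - (-4)*(-3))*461 = (-61 - 1*12)*461 = (-61 - 12)*461 = -73*461 = -33653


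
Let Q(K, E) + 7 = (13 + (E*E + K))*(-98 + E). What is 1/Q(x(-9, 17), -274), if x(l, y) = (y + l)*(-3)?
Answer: -1/27924187 ≈ -3.5811e-8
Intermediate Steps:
x(l, y) = -3*l - 3*y (x(l, y) = (l + y)*(-3) = -3*l - 3*y)
Q(K, E) = -7 + (-98 + E)*(13 + K + E²) (Q(K, E) = -7 + (13 + (E*E + K))*(-98 + E) = -7 + (13 + (E² + K))*(-98 + E) = -7 + (13 + (K + E²))*(-98 + E) = -7 + (13 + K + E²)*(-98 + E) = -7 + (-98 + E)*(13 + K + E²))
1/Q(x(-9, 17), -274) = 1/(-1281 + (-274)³ - 98*(-3*(-9) - 3*17) - 98*(-274)² + 13*(-274) - 274*(-3*(-9) - 3*17)) = 1/(-1281 - 20570824 - 98*(27 - 51) - 98*75076 - 3562 - 274*(27 - 51)) = 1/(-1281 - 20570824 - 98*(-24) - 7357448 - 3562 - 274*(-24)) = 1/(-1281 - 20570824 + 2352 - 7357448 - 3562 + 6576) = 1/(-27924187) = -1/27924187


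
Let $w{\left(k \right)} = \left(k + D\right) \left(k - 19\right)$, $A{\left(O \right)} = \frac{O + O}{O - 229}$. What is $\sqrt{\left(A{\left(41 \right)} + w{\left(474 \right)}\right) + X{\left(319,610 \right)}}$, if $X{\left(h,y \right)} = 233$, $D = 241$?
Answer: $\frac{7 \sqrt{58706666}}{94} \approx 570.58$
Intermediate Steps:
$A{\left(O \right)} = \frac{2 O}{-229 + O}$
$w{\left(k \right)} = \left(-19 + k\right) \left(241 + k\right)$ ($w{\left(k \right)} = \left(k + 241\right) \left(k - 19\right) = \left(241 + k\right) \left(-19 + k\right) = \left(-19 + k\right) \left(241 + k\right)$)
$\sqrt{\left(A{\left(41 \right)} + w{\left(474 \right)}\right) + X{\left(319,610 \right)}} = \sqrt{\left(2 \cdot 41 \frac{1}{-229 + 41} + \left(-4579 + 474^{2} + 222 \cdot 474\right)\right) + 233} = \sqrt{\left(2 \cdot 41 \frac{1}{-188} + \left(-4579 + 224676 + 105228\right)\right) + 233} = \sqrt{\left(2 \cdot 41 \left(- \frac{1}{188}\right) + 325325\right) + 233} = \sqrt{\left(- \frac{41}{94} + 325325\right) + 233} = \sqrt{\frac{30580509}{94} + 233} = \sqrt{\frac{30602411}{94}} = \frac{7 \sqrt{58706666}}{94}$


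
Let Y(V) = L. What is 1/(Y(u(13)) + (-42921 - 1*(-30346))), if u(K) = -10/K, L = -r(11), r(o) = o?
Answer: -1/12586 ≈ -7.9453e-5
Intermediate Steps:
L = -11 (L = -1*11 = -11)
Y(V) = -11
1/(Y(u(13)) + (-42921 - 1*(-30346))) = 1/(-11 + (-42921 - 1*(-30346))) = 1/(-11 + (-42921 + 30346)) = 1/(-11 - 12575) = 1/(-12586) = -1/12586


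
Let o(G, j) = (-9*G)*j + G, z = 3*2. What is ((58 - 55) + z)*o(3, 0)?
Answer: 27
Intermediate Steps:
z = 6
o(G, j) = G - 9*G*j (o(G, j) = -9*G*j + G = G - 9*G*j)
((58 - 55) + z)*o(3, 0) = ((58 - 55) + 6)*(3*(1 - 9*0)) = (3 + 6)*(3*(1 + 0)) = 9*(3*1) = 9*3 = 27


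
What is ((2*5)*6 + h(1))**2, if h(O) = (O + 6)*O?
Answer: 4489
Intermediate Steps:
h(O) = O*(6 + O) (h(O) = (6 + O)*O = O*(6 + O))
((2*5)*6 + h(1))**2 = ((2*5)*6 + 1*(6 + 1))**2 = (10*6 + 1*7)**2 = (60 + 7)**2 = 67**2 = 4489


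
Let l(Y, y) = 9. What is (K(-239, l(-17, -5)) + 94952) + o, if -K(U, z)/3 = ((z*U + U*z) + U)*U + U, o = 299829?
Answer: -2860399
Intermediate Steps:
K(U, z) = -3*U - 3*U*(U + 2*U*z) (K(U, z) = -3*(((z*U + U*z) + U)*U + U) = -3*(((U*z + U*z) + U)*U + U) = -3*((2*U*z + U)*U + U) = -3*((U + 2*U*z)*U + U) = -3*(U*(U + 2*U*z) + U) = -3*(U + U*(U + 2*U*z)) = -3*U - 3*U*(U + 2*U*z))
(K(-239, l(-17, -5)) + 94952) + o = (-3*(-239)*(1 - 239 + 2*(-239)*9) + 94952) + 299829 = (-3*(-239)*(1 - 239 - 4302) + 94952) + 299829 = (-3*(-239)*(-4540) + 94952) + 299829 = (-3255180 + 94952) + 299829 = -3160228 + 299829 = -2860399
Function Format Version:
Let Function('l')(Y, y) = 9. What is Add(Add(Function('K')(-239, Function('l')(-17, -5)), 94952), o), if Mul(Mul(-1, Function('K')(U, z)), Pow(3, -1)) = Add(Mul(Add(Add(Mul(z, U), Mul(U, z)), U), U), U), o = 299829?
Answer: -2860399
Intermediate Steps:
Function('K')(U, z) = Add(Mul(-3, U), Mul(-3, U, Add(U, Mul(2, U, z)))) (Function('K')(U, z) = Mul(-3, Add(Mul(Add(Add(Mul(z, U), Mul(U, z)), U), U), U)) = Mul(-3, Add(Mul(Add(Add(Mul(U, z), Mul(U, z)), U), U), U)) = Mul(-3, Add(Mul(Add(Mul(2, U, z), U), U), U)) = Mul(-3, Add(Mul(Add(U, Mul(2, U, z)), U), U)) = Mul(-3, Add(Mul(U, Add(U, Mul(2, U, z))), U)) = Mul(-3, Add(U, Mul(U, Add(U, Mul(2, U, z))))) = Add(Mul(-3, U), Mul(-3, U, Add(U, Mul(2, U, z)))))
Add(Add(Function('K')(-239, Function('l')(-17, -5)), 94952), o) = Add(Add(Mul(-3, -239, Add(1, -239, Mul(2, -239, 9))), 94952), 299829) = Add(Add(Mul(-3, -239, Add(1, -239, -4302)), 94952), 299829) = Add(Add(Mul(-3, -239, -4540), 94952), 299829) = Add(Add(-3255180, 94952), 299829) = Add(-3160228, 299829) = -2860399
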